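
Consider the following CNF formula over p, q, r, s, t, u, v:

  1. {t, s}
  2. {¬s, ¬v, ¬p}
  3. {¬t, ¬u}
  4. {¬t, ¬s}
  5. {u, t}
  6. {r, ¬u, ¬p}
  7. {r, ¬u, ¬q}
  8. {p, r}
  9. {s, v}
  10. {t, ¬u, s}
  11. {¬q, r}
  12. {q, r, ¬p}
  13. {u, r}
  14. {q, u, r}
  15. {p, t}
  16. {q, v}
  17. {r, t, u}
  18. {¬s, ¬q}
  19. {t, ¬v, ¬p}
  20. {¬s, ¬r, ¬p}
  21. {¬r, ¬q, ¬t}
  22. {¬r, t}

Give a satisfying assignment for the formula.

p=F, q=F, r=T, s=F, t=T, u=F, v=T

Set p = False and propagate.
  then r is forced to True.
  then t is forced to True.
  then u is forced to False.
  then s is forced to False.
  then v is forced to True.
  then q is forced to False.
Every clause has at least one true literal under this assignment.
Check each clause:
  1. {s, t} — t is true.
  2. {¬p, ¬v, ¬s} — ¬s is true.
  3. {¬u, ¬t} — ¬u is true.
  4. {¬t, ¬s} — ¬s is true.
  5. {u, t} — t is true.
  6. {r, ¬p, ¬u} — ¬u is true.
  7. {¬u, ¬q, r} — ¬u is true.
  8. {r, p} — r is true.
  9. {s, v} — v is true.
  10. {s, t, ¬u} — ¬u is true.
  11. {¬q, r} — r is true.
  12. {¬p, q, r} — r is true.
  13. {u, r} — r is true.
  14. {q, u, r} — r is true.
  15. {t, p} — t is true.
  16. {v, q} — v is true.
  17. {u, r, t} — r is true.
  18. {¬q, ¬s} — ¬s is true.
  19. {¬v, ¬p, t} — t is true.
  20. {¬p, ¬r, ¬s} — ¬s is true.
  21. {¬r, ¬q, ¬t} — ¬q is true.
  22. {t, ¬r} — t is true.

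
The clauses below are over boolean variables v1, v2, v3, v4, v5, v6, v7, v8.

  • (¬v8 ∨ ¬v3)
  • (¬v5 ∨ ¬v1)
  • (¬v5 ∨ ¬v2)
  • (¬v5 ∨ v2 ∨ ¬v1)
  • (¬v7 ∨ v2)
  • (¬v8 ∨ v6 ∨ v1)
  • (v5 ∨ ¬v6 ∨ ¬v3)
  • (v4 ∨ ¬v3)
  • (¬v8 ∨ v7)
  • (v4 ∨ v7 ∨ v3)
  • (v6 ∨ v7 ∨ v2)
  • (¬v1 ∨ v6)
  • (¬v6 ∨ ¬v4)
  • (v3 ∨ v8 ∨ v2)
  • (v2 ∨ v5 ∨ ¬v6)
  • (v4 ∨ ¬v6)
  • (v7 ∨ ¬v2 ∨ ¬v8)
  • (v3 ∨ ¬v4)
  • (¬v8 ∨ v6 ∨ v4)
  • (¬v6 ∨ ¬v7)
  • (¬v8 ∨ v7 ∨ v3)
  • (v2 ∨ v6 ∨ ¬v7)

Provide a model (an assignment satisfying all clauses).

v1=F, v2=T, v3=F, v4=F, v5=F, v6=F, v7=T, v8=F

Try v1 = False.
Try v2 = True.
  then v5 is forced to False.
For the remaining variables, v3 = False, v4 = False, v6 = False, v7 = True, v8 = False works.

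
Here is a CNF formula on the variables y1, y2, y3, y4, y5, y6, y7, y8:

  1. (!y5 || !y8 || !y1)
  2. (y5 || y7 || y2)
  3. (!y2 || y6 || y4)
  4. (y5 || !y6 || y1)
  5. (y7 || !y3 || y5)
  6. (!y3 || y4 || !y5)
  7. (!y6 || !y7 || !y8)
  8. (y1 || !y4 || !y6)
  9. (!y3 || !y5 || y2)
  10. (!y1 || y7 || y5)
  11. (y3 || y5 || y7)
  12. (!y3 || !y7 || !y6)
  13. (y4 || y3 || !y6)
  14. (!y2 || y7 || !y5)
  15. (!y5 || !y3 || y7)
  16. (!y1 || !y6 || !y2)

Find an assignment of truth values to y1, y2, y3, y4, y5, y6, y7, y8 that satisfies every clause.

Pure literal: y8 appears only negated; assign y8 = False.
Branch on y1: take y1 = False.
Try y2 = False.
The remaining clauses are satisfied by y3 = True, y4 = True, y5 = False, y6 = False, y7 = True.

y1 = False  y2 = False  y3 = True  y4 = True  y5 = False  y6 = False  y7 = True  y8 = False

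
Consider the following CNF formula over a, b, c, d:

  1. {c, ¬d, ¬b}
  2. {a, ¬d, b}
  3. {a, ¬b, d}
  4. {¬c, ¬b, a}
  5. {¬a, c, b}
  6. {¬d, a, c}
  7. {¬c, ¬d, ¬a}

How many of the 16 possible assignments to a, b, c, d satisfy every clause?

5

The models are:
  a=0 b=0 c=0 d=0
  a=0 b=0 c=1 d=0
  a=1 b=0 c=1 d=0
  a=1 b=1 c=0 d=0
  a=1 b=1 c=1 d=0
Count: 5.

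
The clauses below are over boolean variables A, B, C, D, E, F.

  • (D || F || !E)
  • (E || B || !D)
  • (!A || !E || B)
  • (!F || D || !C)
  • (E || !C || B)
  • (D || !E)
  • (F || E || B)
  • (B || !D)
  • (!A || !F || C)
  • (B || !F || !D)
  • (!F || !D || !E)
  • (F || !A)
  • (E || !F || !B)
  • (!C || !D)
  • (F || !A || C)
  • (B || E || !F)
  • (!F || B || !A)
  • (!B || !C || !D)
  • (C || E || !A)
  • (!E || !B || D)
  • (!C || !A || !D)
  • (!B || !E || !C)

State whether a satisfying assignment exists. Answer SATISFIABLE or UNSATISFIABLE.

SATISFIABLE

A occurs only negated in the remaining clauses — set A = False.
Set B = True and propagate.
The remaining clauses are satisfied by C = False, D = True, E = True, F = False.
So A = False, B = True, C = False, D = True, E = True, F = False is a satisfying assignment.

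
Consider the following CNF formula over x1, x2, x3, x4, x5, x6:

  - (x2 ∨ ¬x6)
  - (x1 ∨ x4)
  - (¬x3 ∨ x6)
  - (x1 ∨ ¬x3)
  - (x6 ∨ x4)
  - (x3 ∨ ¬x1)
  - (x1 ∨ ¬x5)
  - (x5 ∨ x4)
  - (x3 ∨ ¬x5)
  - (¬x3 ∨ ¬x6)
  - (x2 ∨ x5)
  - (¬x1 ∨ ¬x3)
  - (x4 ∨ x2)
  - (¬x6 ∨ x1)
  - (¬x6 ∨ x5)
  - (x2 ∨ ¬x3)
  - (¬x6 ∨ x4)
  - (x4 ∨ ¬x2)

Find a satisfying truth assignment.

x1=False, x2=True, x3=False, x4=True, x5=False, x6=False

Check each clause:
  1. (x2 ∨ ¬x6) — ¬x6 is true.
  2. (x4 ∨ x1) — x4 is true.
  3. (¬x3 ∨ x6) — ¬x3 is true.
  4. (x1 ∨ ¬x3) — ¬x3 is true.
  5. (x6 ∨ x4) — x4 is true.
  6. (x3 ∨ ¬x1) — ¬x1 is true.
  7. (¬x5 ∨ x1) — ¬x5 is true.
  8. (x5 ∨ x4) — x4 is true.
  9. (x3 ∨ ¬x5) — ¬x5 is true.
  10. (¬x3 ∨ ¬x6) — ¬x6 is true.
  11. (x5 ∨ x2) — x2 is true.
  12. (¬x1 ∨ ¬x3) — ¬x3 is true.
  13. (x2 ∨ x4) — x2 is true.
  14. (¬x6 ∨ x1) — ¬x6 is true.
  15. (x5 ∨ ¬x6) — ¬x6 is true.
  16. (x2 ∨ ¬x3) — x2 is true.
  17. (x4 ∨ ¬x6) — ¬x6 is true.
  18. (¬x2 ∨ x4) — x4 is true.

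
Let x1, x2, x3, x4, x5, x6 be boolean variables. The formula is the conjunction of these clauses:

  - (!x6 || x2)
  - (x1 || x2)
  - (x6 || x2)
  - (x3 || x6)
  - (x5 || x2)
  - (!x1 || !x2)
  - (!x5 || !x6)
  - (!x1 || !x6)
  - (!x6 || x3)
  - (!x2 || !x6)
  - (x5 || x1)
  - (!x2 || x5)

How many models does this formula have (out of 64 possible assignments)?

2

Satisfying assignments:
  x1=F x2=T x3=T x4=F x5=T x6=F
  x1=F x2=T x3=T x4=T x5=T x6=F
Count: 2.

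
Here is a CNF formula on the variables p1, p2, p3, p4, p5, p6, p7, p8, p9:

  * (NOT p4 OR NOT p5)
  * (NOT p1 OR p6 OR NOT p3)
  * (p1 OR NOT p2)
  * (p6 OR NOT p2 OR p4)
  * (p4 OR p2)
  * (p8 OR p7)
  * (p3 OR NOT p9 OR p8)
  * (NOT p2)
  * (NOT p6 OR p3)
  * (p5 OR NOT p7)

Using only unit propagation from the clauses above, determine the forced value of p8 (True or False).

True

(NOT p2) is a unit clause: p2 = False.
(p2 OR p4) with p2 = False leaves only p4, so p4 = True.
(NOT p5 OR NOT p4) with p4 = True leaves only NOT p5, so p5 = False.
(p5 OR NOT p7) with p5 = False leaves only NOT p7, so p7 = False.
(p7 OR p8): since p7 = False, the clause reduces to (p8). p8 = True.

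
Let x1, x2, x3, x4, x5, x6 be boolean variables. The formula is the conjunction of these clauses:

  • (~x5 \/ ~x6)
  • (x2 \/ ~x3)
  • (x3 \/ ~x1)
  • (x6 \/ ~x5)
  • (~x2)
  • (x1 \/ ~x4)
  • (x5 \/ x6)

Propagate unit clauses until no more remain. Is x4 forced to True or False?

Unit clause (~x2) sets x2 = False.
(x2 \/ ~x3): since x2 = False, the clause reduces to (~x3). x3 = False.
From (x3 \/ ~x1) and x3 = False: x1 = False.
(x1 \/ ~x4) with x1 = False leaves only ~x4, so x4 = False.

False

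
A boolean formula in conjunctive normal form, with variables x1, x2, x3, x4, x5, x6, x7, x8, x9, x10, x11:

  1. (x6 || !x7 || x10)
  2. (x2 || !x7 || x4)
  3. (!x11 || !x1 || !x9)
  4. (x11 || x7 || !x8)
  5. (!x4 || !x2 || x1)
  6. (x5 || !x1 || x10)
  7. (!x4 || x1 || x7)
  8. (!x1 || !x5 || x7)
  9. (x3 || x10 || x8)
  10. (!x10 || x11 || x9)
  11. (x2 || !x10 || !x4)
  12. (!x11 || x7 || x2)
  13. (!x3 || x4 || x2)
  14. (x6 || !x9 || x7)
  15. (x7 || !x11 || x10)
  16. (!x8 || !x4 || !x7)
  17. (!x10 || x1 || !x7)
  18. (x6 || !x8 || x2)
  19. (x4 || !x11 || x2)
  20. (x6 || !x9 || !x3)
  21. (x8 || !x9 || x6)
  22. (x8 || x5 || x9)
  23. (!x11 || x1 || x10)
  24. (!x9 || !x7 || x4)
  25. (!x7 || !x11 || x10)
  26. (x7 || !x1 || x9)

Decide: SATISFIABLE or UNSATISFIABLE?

Set x1 = True and propagate.
Set x2 = True and propagate.
The remaining clauses are satisfied by x3 = False, x4 = False, x5 = False, x6 = False, x7 = True, x8 = True, x9 = False, x10 = True, x11 = True.
Every clause has at least one true literal under this assignment.
So x1 = True, x2 = True, x3 = False, x4 = False, x5 = False, x6 = False, x7 = True, x8 = True, x9 = False, x10 = True, x11 = True is a satisfying assignment.

SATISFIABLE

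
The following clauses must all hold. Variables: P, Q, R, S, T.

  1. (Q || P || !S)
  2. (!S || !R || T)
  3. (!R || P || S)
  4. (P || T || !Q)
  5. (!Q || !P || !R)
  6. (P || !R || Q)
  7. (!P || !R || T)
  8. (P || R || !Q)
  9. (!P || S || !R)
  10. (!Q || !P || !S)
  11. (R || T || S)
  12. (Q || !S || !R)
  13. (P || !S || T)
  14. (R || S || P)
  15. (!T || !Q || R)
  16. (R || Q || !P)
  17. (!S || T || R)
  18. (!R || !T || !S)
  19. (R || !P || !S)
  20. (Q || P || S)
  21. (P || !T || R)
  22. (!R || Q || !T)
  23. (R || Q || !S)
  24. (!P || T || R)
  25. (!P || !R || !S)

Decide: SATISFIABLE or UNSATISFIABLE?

UNSATISFIABLE

R = True:
  P = True:
    propagation gives Q=False, T=True; an empty clause results — contradiction.
  P = False:
    propagation gives S=True, Q=True, T=True; an empty clause results — contradiction.
R = False:
  P = True:
    propagation gives Q=True, S=False, T=True; an empty clause results — contradiction.
  P = False:
    propagation gives Q=False, S=False; an empty clause results — contradiction.
Every branch closes, so no satisfying assignment exists.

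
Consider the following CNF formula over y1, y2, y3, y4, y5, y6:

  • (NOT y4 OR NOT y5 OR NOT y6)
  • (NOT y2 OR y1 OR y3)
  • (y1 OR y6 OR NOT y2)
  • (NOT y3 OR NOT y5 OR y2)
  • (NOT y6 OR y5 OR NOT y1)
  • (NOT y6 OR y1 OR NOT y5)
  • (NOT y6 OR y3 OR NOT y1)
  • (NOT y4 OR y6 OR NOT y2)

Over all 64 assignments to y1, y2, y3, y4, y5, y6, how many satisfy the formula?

Case analysis on y6 and y1:
  y6=T, y1=T: remaining (y2,y3,y4,y5) ∈ {(T,T,F,T)} — 1.
  y6=T, y1=F: y4 free; 3 ways for (y2,y3,y5) × 2^1 = 6.
  y6=F, y1=T: 10 of the 16 assignments to (y2,y3,y4,y5) work.
  y6=F, y1=F: y4 free; 3 ways for (y2,y3,y5) × 2^1 = 6.
Total: 1 + 6 + 10 + 6 = 23.

23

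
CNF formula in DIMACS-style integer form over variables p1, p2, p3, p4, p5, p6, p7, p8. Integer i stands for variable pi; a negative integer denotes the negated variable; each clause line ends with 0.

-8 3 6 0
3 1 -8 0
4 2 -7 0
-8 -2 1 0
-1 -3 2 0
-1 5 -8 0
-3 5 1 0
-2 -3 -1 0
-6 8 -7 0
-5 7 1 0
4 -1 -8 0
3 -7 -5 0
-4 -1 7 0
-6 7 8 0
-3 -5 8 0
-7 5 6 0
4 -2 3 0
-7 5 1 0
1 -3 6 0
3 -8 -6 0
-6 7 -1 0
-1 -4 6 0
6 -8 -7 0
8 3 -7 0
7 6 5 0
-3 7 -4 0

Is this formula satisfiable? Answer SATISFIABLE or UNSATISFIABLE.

Set p1 = True and propagate.
For the remaining variables, p2 = False, p3 = False, p4 = False, p5 = True, p6 = False, p7 = False, p8 = False works.
Every clause has at least one true literal under this assignment.
So p1 = T, p2 = F, p3 = F, p4 = F, p5 = T, p6 = F, p7 = F, p8 = F is a satisfying assignment.

SATISFIABLE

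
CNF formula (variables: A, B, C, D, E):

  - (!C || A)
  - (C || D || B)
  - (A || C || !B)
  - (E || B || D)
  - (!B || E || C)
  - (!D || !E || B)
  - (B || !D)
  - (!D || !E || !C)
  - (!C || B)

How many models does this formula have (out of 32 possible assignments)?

The models are:
  A=T B=T C=F D=F E=T
  A=T B=T C=F D=T E=T
  A=T B=T C=T D=F E=F
  A=T B=T C=T D=F E=T
  A=T B=T C=T D=T E=F
That's 5 in total.

5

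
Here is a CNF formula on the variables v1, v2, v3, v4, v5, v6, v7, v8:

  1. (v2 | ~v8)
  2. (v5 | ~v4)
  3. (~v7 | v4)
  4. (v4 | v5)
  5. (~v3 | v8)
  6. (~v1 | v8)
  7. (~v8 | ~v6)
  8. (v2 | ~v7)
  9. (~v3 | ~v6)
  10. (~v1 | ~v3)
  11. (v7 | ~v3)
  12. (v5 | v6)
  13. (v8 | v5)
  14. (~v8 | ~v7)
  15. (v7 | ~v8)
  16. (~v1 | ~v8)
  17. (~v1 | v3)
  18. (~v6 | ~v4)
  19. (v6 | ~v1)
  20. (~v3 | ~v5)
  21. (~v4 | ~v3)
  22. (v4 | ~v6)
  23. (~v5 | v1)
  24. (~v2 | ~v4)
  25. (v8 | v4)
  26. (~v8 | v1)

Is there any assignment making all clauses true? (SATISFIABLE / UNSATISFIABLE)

UNSATISFIABLE

v8 = True:
  propagation gives v2=True, v6=False, v5=True, v7=False; an empty clause results — contradiction.
v8 = False:
  propagation gives v3=False, v1=False, v5=True; an empty clause results — contradiction.
Every branch closes, so no satisfying assignment exists.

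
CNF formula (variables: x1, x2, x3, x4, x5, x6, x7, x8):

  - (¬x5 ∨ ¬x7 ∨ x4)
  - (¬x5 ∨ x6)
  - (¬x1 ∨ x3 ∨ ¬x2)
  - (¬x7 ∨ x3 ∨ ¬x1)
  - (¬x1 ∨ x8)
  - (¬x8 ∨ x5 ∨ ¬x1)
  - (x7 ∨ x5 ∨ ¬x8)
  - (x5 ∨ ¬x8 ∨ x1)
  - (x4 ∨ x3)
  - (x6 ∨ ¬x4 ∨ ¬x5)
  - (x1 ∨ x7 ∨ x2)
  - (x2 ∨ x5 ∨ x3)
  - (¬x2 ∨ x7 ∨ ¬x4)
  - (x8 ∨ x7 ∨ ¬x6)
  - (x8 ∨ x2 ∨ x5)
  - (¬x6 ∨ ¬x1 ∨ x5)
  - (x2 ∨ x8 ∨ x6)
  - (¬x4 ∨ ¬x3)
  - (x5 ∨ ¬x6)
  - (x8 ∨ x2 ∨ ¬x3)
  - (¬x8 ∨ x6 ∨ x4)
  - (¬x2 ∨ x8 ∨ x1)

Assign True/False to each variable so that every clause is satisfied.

x1=T, x2=F, x3=F, x4=T, x5=T, x6=T, x7=F, x8=T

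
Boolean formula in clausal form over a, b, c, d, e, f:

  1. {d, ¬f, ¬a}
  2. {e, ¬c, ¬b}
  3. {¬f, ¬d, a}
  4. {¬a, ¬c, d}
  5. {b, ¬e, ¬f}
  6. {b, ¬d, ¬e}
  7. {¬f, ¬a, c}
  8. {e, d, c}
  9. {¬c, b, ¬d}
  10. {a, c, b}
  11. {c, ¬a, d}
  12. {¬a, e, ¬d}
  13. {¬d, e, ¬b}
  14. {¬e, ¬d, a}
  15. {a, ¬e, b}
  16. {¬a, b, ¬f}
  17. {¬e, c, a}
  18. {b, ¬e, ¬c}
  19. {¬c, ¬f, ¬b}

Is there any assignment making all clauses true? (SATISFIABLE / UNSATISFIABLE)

Pure literal: f appears only negated; assign f = False.
Branch on a: take a = False.
Set b = True and propagate.
The remaining clauses are satisfied by c = True, d = False, e = True.
So a=0, b=1, c=1, d=0, e=1, f=0 is a satisfying assignment.

SATISFIABLE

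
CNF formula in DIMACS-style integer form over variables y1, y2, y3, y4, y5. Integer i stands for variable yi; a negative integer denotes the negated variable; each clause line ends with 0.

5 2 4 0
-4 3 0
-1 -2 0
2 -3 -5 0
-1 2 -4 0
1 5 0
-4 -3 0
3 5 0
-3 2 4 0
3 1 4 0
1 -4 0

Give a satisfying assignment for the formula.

Try y1 = True.
  then y2 is forced to False.
  then y4 is forced to False.
  then y5 is forced to True.
  then y3 is forced to False.
Every clause has at least one true literal under this assignment.

y1 = 1  y2 = 0  y3 = 0  y4 = 0  y5 = 1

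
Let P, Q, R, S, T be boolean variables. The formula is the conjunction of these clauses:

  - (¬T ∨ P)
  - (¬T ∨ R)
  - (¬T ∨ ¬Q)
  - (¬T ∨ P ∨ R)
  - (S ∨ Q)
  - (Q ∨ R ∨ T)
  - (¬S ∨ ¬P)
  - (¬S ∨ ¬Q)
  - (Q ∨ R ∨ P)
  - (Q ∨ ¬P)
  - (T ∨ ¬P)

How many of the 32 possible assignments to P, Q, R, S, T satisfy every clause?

3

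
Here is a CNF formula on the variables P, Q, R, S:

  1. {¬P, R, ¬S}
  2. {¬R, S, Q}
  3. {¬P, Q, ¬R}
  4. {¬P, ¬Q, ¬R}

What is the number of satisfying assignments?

9

Case analysis on R and P:
  R=T, P=T: a clause becomes empty — 0.
  R=T, P=F: remaining (Q,S) ∈ {(F,T); (T,F); (T,T)} — 3.
  R=F, P=T: remaining (Q,S) ∈ {(F,F); (T,F)} — 2.
  R=F, P=F: remaining (Q,S) ∈ {(F,F); (F,T); (T,F); (T,T)} — 4.
Total: 0 + 3 + 2 + 4 = 9.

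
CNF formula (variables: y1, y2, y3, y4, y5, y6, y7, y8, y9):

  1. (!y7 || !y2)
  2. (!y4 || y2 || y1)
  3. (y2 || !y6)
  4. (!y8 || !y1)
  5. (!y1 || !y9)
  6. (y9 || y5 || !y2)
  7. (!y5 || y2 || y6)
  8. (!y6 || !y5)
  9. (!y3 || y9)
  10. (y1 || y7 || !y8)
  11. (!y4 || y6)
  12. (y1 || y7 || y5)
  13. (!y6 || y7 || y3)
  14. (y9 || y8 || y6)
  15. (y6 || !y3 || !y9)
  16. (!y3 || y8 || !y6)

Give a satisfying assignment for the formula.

y1=F, y2=F, y3=F, y4=F, y5=F, y6=F, y7=T, y8=T, y9=T

Check each clause:
  1. (!y2 || !y7) — !y2 is true.
  2. (!y4 || y2 || y1) — !y4 is true.
  3. (!y6 || y2) — !y6 is true.
  4. (!y8 || !y1) — !y1 is true.
  5. (!y9 || !y1) — !y1 is true.
  6. (y5 || y9 || !y2) — y9 is true.
  7. (y2 || y6 || !y5) — !y5 is true.
  8. (!y5 || !y6) — !y6 is true.
  9. (!y3 || y9) — y9 is true.
  10. (!y8 || y7 || y1) — y7 is true.
  11. (y6 || !y4) — !y4 is true.
  12. (y1 || y5 || y7) — y7 is true.
  13. (y7 || y3 || !y6) — !y6 is true.
  14. (y8 || y9 || y6) — y8 is true.
  15. (y6 || !y9 || !y3) — !y3 is true.
  16. (!y6 || !y3 || y8) — y8 is true.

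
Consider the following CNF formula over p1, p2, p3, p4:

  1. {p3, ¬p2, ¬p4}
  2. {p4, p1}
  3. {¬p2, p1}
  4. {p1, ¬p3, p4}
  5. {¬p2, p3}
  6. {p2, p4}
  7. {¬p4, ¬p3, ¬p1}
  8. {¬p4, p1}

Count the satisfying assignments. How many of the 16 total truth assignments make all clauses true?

2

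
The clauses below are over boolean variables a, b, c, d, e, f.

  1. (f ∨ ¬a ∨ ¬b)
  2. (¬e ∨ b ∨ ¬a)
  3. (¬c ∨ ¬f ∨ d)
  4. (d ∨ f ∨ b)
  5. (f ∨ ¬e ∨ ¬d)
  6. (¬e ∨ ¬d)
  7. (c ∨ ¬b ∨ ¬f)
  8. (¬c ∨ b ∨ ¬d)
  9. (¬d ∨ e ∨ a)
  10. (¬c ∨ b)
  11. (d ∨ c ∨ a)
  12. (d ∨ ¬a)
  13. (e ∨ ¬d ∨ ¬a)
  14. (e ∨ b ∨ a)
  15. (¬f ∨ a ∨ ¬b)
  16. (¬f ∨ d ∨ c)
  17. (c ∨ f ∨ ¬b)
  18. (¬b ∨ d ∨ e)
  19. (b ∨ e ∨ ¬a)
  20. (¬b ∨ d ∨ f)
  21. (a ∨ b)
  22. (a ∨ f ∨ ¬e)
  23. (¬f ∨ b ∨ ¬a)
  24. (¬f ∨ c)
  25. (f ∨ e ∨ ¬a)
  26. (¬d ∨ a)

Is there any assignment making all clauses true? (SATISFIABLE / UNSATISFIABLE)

a = True:
  propagation gives d=True, e=False; an empty clause results — contradiction.
a = False:
  propagation gives b=True, f=False, c=True, d=True; an empty clause results — contradiction.
Every branch closes, so no satisfying assignment exists.

UNSATISFIABLE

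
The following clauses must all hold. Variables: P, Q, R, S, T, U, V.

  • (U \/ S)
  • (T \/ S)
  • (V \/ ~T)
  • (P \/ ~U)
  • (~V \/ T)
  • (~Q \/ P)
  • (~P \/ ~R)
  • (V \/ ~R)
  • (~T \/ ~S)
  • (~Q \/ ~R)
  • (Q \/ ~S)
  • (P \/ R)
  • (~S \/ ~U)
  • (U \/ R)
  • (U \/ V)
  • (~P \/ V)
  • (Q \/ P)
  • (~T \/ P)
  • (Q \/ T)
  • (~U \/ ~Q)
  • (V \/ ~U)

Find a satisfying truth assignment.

P = T  Q = F  R = F  S = F  T = T  U = T  V = T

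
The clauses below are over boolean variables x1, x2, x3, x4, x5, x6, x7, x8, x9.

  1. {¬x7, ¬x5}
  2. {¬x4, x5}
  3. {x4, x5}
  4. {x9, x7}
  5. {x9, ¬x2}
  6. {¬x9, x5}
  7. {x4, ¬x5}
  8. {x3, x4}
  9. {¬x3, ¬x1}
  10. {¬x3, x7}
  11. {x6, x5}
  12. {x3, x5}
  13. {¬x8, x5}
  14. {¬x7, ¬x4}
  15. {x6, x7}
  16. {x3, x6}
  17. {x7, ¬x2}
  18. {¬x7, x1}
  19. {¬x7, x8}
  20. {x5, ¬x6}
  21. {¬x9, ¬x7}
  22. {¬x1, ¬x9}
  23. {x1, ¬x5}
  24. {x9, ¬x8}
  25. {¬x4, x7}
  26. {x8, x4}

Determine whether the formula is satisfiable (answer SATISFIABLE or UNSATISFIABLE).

UNSATISFIABLE

x5 = True:
  propagation gives x7=False, x9=True, x4=True; an empty clause results — contradiction.
x5 = False:
  propagation gives x4=False; an empty clause results — contradiction.
Every branch closes, so no satisfying assignment exists.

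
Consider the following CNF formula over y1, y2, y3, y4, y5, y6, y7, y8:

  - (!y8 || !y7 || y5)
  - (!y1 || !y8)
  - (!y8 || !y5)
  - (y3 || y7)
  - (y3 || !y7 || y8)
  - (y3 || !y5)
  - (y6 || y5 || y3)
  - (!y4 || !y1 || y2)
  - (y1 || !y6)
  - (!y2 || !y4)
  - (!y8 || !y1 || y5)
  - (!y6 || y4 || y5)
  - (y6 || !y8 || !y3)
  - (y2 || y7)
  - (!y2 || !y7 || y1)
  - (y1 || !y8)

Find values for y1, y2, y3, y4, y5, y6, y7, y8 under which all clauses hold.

Set y1 = False and propagate.
  then y6 is forced to False.
  then y8 is forced to False.
Branch on y2: take y2 = False.
  then y7 is forced to True.
  then y3 is forced to True.
y4, y5 are now unconstrained; take y4 = True, y5 = True.

y1 = F, y2 = F, y3 = T, y4 = T, y5 = T, y6 = F, y7 = T, y8 = F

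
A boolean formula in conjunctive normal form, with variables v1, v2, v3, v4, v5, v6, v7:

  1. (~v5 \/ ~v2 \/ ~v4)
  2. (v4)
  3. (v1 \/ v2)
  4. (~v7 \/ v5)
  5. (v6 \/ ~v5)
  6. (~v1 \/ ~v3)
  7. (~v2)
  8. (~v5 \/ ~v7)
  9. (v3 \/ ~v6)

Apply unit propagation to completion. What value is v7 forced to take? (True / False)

False

(v4) is a unit clause: v4 = True.
(~v2) is a unit clause: v2 = False.
(v1 \/ v2): since v2 = False, the clause reduces to (v1). v1 = True.
In (~v1 \/ ~v3), ~v1 is now false; ~v3 must hold, so v3 = False.
From (v3 \/ ~v6) and v3 = False: v6 = False.
(v6 \/ ~v5): since v6 = False, the clause reduces to (~v5). v5 = False.
(~v7 \/ v5): since v5 = False, the clause reduces to (~v7). v7 = False.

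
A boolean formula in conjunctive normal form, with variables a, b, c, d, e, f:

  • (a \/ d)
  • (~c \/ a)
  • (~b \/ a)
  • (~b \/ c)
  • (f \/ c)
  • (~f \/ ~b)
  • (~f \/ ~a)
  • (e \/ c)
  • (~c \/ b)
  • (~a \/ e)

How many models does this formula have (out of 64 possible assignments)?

3

Satisfying assignments:
  a=0 b=0 c=0 d=1 e=1 f=1
  a=1 b=1 c=1 d=0 e=1 f=0
  a=1 b=1 c=1 d=1 e=1 f=0
That's 3 in total.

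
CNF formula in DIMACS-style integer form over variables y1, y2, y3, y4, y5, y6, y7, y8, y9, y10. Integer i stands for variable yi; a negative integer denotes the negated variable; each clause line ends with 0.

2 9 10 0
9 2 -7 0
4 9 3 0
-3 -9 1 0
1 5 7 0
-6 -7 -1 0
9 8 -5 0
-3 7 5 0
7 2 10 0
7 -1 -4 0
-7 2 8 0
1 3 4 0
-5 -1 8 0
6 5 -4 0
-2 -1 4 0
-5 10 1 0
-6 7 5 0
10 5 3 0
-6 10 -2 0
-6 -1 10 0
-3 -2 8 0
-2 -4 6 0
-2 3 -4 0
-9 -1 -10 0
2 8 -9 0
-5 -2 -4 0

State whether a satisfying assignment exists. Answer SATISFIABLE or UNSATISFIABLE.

SATISFIABLE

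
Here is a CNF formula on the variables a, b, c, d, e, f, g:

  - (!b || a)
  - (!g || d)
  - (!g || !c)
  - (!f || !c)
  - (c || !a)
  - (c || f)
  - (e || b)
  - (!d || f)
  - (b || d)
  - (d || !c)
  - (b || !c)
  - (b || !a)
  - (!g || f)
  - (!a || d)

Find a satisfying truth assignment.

a = F, b = F, c = F, d = T, e = T, f = T, g = F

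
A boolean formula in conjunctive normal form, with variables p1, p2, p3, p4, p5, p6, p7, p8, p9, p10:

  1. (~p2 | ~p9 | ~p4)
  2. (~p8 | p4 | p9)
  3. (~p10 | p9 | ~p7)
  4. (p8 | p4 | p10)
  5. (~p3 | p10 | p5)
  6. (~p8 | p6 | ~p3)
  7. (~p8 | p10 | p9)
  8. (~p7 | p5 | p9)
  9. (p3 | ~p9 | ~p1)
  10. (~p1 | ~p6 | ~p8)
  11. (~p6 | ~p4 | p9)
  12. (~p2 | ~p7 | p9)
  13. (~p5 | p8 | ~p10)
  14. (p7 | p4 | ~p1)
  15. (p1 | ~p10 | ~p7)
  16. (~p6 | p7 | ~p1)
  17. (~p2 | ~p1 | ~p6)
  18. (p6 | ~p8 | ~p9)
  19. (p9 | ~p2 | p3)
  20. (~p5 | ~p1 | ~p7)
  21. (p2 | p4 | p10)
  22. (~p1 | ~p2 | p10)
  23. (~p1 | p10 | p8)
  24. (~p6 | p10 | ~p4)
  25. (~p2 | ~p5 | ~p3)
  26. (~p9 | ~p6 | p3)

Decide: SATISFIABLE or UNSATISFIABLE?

Branch on p1: take p1 = False.
Branch on p2: take p2 = False.
The remaining clauses are satisfied by p3 = False, p4 = True, p5 = True, p6 = False, p7 = False, p8 = False, p9 = False, p10 = False.
So p1=False, p2=False, p3=False, p4=True, p5=True, p6=False, p7=False, p8=False, p9=False, p10=False is a satisfying assignment.

SATISFIABLE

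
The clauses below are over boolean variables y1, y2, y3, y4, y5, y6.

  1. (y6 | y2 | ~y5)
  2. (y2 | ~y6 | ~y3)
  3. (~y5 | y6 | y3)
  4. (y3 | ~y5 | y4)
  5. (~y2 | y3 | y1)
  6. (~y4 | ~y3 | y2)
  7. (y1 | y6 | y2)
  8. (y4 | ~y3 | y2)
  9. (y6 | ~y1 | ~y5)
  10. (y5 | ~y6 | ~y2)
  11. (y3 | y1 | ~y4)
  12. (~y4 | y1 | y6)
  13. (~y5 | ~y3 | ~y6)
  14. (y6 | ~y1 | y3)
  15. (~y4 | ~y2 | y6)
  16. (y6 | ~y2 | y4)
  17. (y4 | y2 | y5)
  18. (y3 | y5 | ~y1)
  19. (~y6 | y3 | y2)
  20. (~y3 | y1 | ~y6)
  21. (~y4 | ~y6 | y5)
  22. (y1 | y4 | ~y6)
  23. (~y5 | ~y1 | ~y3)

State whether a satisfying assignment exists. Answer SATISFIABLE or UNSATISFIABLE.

Branch on y1: take y1 = True.
For the remaining variables, y2 = True, y3 = False, y4 = True, y5 = True, y6 = True works.
So y1=True, y2=True, y3=False, y4=True, y5=True, y6=True is a satisfying assignment.

SATISFIABLE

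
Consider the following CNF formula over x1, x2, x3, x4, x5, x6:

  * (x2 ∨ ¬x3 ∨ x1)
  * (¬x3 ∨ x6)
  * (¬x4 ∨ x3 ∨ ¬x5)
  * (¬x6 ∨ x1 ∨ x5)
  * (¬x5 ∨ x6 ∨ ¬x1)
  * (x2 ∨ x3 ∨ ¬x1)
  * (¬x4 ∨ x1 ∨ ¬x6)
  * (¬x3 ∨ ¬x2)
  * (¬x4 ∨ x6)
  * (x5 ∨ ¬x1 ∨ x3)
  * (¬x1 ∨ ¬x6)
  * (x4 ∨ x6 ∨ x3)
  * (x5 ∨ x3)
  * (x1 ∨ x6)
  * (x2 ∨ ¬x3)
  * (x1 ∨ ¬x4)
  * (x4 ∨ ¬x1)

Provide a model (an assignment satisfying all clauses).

x1=F, x2=F, x3=F, x4=F, x5=T, x6=T

Branch on x1: take x1 = False.
  then x6 is forced to True.
  then x5 is forced to True.
  then x4 is forced to False.
Set x2 = False and propagate.
  then x3 is forced to False.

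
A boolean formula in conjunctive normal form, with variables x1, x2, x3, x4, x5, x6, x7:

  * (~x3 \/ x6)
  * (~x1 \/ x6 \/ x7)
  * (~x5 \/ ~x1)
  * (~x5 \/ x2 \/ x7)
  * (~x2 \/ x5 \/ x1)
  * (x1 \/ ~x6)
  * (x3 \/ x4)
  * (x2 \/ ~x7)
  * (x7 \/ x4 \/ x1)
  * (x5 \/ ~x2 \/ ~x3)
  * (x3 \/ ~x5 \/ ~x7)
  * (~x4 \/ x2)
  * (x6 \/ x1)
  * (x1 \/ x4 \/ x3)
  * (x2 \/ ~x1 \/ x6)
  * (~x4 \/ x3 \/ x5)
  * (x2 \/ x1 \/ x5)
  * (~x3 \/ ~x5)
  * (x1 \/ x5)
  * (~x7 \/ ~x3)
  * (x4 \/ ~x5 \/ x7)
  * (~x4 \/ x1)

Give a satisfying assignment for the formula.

x1=T, x2=F, x3=T, x4=F, x5=F, x6=T, x7=F

Set x1 = True and propagate.
  then x5 is forced to False.
For the remaining variables, x2 = False, x3 = True, x4 = False, x6 = True, x7 = False works.
Every clause has at least one true literal under this assignment.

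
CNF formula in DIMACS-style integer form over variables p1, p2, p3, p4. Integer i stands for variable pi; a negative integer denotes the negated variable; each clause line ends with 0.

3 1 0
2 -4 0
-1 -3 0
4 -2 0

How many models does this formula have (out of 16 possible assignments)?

Satisfying assignments:
  p1=0 p2=0 p3=1 p4=0
  p1=0 p2=1 p3=1 p4=1
  p1=1 p2=0 p3=0 p4=0
  p1=1 p2=1 p3=0 p4=1
Count: 4.

4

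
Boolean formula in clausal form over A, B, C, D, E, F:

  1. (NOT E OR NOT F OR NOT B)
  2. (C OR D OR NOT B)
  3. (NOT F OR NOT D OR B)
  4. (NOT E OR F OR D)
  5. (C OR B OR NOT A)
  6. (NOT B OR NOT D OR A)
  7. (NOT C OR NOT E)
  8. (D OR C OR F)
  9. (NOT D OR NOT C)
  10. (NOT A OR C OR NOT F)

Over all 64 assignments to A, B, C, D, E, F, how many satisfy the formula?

Case analysis on C and D:
  C=1, D=1: a clause becomes empty — 0.
  C=1, D=0: forces E=0; A, B, F free → 2^3 = 8.
  C=0, D=1: remaining (A,B,E,F) ∈ {(0,0,0,0); (0,0,1,0); (1,1,0,0); (1,1,1,0)} — 4.
  C=0, D=0: remaining (A,B,E,F) ∈ {(0,0,0,1); (0,0,1,1)} — 2.
Total: 0 + 8 + 4 + 2 = 14.

14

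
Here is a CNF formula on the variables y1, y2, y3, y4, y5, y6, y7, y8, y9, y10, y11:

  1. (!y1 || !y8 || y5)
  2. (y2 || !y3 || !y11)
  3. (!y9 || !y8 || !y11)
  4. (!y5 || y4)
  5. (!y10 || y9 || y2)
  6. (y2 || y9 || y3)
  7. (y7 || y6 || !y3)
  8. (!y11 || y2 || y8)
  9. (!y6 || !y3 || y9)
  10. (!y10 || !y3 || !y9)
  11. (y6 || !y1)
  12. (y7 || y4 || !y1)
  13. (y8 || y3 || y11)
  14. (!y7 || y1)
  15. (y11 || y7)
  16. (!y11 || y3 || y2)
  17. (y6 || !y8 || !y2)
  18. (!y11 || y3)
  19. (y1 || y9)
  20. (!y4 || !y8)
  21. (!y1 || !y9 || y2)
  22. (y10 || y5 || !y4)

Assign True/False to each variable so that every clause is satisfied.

y1=True, y2=True, y3=True, y4=True, y5=True, y6=True, y7=True, y8=False, y9=True, y10=False, y11=True

Check each clause:
  1. (!y1 || !y8 || y5) — !y8 is true.
  2. (y2 || !y3 || !y11) — y2 is true.
  3. (!y8 || !y11 || !y9) — !y8 is true.
  4. (!y5 || y4) — y4 is true.
  5. (y9 || !y10 || y2) — y9 is true.
  6. (y2 || y9 || y3) — y9 is true.
  7. (y7 || !y3 || y6) — y6 is true.
  8. (!y11 || y8 || y2) — y2 is true.
  9. (!y6 || !y3 || y9) — y9 is true.
  10. (!y10 || !y3 || !y9) — !y10 is true.
  11. (!y1 || y6) — y6 is true.
  12. (y4 || !y1 || y7) — y4 is true.
  13. (y3 || y8 || y11) — y3 is true.
  14. (y1 || !y7) — y1 is true.
  15. (y11 || y7) — y11 is true.
  16. (y2 || !y11 || y3) — y2 is true.
  17. (!y2 || !y8 || y6) — !y8 is true.
  18. (y3 || !y11) — y3 is true.
  19. (y9 || y1) — y9 is true.
  20. (!y8 || !y4) — !y8 is true.
  21. (!y1 || y2 || !y9) — y2 is true.
  22. (y5 || !y4 || y10) — y5 is true.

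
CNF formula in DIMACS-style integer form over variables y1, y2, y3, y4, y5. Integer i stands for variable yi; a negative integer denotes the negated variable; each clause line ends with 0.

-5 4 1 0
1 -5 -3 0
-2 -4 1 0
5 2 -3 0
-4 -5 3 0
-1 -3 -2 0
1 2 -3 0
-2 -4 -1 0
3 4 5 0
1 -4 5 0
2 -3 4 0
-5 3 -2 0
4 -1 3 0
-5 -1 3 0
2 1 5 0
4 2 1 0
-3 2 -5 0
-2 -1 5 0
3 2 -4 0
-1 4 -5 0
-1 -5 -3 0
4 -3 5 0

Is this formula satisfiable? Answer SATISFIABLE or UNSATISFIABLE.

UNSATISFIABLE

y1 = True:
  y3 = True:
    propagation gives y2=False, y5=True; an empty clause results — contradiction.
  y3 = False:
    propagation gives y4=True, y5=False, y2=False; an empty clause results — contradiction.
y1 = False:
  y3 = True:
    propagation gives y5=False, y2=True, y4=False; an empty clause results — contradiction.
  y3 = False:
    y4 = True:
      propagation gives y2=False; contradiction.
    y4 = False:
      propagation gives y5=False; contradiction.
Every branch closes, so no satisfying assignment exists.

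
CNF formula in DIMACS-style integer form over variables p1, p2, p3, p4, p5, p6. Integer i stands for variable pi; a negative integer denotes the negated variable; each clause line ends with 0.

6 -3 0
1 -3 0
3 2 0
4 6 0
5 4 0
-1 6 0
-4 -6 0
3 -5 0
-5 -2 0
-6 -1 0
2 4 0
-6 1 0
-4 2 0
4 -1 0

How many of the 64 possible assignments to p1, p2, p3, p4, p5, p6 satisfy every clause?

The models are:
  p1=0 p2=1 p3=0 p4=1 p5=0 p6=0
Count: 1.

1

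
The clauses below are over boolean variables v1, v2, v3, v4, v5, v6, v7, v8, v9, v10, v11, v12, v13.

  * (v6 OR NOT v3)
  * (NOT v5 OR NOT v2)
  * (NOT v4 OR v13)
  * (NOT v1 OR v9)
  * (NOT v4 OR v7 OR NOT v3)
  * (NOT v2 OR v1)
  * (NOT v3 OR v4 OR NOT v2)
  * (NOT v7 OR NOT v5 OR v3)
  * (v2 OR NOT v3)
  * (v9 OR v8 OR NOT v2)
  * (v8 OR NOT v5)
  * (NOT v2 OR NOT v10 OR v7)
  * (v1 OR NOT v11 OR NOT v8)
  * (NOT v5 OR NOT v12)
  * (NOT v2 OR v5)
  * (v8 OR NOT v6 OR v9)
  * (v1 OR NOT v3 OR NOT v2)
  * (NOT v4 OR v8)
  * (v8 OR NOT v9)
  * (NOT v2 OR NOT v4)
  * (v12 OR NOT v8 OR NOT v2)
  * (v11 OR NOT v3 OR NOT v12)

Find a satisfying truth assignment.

v1 = True  v2 = False  v3 = False  v4 = False  v5 = False  v6 = False  v7 = False  v8 = True  v9 = True  v10 = False  v11 = False  v12 = False  v13 = True

Pure literal: v10 appears only negated; assign v10 = False.
Pure literal: v13 appears only positively; assign v13 = True.
Set v1 = True and propagate.
  then v9 is forced to True.
  then v8 is forced to True.
Set v2 = False and propagate.
  then v3 is forced to False.
Try v5 = False.
v4, v6, v7, v11, v12 are now unconstrained; take v4 = False, v6 = False, v7 = False, v11 = False, v12 = False.
Every clause has at least one true literal under this assignment.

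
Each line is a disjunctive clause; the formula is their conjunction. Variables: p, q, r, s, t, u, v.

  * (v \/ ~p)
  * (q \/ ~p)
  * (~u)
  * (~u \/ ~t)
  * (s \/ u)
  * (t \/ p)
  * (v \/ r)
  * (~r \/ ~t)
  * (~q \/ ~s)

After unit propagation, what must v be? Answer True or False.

True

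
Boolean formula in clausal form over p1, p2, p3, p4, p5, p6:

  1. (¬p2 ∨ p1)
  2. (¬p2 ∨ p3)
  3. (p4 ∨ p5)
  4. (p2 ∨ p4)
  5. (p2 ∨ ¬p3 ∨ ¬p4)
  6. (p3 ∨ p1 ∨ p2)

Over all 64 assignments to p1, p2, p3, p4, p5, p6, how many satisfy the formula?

Case analysis on p2 and p3:
  p2=1, p3=1: p6 free; 3 ways for (p1,p4,p5) × 2^1 = 6.
  p2=1, p3=0: a clause becomes empty — 0.
  p2=0, p3=1: a clause becomes empty — 0.
  p2=0, p3=0: remaining (p1,p4,p5,p6) ∈ {(1,1,0,0); (1,1,0,1); (1,1,1,0); (1,1,1,1)} — 4.
Total: 6 + 0 + 0 + 4 = 10.

10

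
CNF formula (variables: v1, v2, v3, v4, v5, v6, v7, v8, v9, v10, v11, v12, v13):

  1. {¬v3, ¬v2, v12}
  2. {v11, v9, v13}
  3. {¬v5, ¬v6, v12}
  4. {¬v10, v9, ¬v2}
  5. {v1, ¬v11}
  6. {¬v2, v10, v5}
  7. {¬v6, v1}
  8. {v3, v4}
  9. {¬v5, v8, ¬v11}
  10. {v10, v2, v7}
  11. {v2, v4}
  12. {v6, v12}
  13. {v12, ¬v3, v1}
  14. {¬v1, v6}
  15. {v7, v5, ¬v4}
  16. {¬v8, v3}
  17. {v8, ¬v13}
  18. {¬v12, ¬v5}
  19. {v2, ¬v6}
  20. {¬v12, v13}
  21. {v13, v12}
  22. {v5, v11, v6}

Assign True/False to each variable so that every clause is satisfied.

Pure literal: v7 appears only positively; assign v7 = True.
v9 occurs only positively in the remaining clauses — set v9 = True.
Try v1 = True.
  then v6 is forced to True.
  then v2 is forced to True.
Branch on v3: take v3 = True.
  then v12 is forced to True.
  then v5 is forced to False.
  then v10 is forced to True.
  then v13 is forced to True.
  then v8 is forced to True.
v4, v11 are now unconstrained; take v4 = False, v11 = False.
Check each clause:
  1. {¬v2, ¬v3, v12} — v12 is true.
  2. {v13, v11, v9} — v9 is true.
  3. {¬v5, ¬v6, v12} — ¬v5 is true.
  4. {¬v10, v9, ¬v2} — v9 is true.
  5. {¬v11, v1} — v1 is true.
  6. {¬v2, v10, v5} — v10 is true.
  7. {v1, ¬v6} — v1 is true.
  8. {v4, v3} — v3 is true.
  9. {¬v11, ¬v5, v8} — v8 is true.
  10. {v2, v10, v7} — v2 is true.
  11. {v2, v4} — v2 is true.
  12. {v6, v12} — v12 is true.
  13. {v12, v1, ¬v3} — v1 is true.
  14. {v6, ¬v1} — v6 is true.
  15. {v7, v5, ¬v4} — ¬v4 is true.
  16. {¬v8, v3} — v3 is true.
  17. {v8, ¬v13} — v8 is true.
  18. {¬v5, ¬v12} — ¬v5 is true.
  19. {v2, ¬v6} — v2 is true.
  20. {¬v12, v13} — v13 is true.
  21. {v12, v13} — v12 is true.
  22. {v5, v11, v6} — v6 is true.

v1=True, v2=True, v3=True, v4=False, v5=False, v6=True, v7=True, v8=True, v9=True, v10=True, v11=False, v12=True, v13=True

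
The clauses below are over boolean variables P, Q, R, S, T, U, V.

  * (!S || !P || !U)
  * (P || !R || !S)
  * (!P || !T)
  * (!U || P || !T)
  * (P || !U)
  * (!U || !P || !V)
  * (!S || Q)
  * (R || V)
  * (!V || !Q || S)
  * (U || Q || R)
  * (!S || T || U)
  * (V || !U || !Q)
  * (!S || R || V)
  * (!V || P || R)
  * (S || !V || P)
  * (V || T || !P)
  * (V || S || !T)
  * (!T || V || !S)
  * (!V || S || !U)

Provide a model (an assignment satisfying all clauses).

P=False, Q=True, R=True, S=False, T=False, U=False, V=False

Check each clause:
  1. (!S || !U || !P) — !U is true.
  2. (!S || P || !R) — !S is true.
  3. (!P || !T) — !T is true.
  4. (!U || P || !T) — !U is true.
  5. (P || !U) — !U is true.
  6. (!P || !V || !U) — !V is true.
  7. (!S || Q) — Q is true.
  8. (V || R) — R is true.
  9. (!V || !Q || S) — !V is true.
  10. (U || R || Q) — Q is true.
  11. (U || T || !S) — !S is true.
  12. (!Q || !U || V) — !U is true.
  13. (R || !S || V) — R is true.
  14. (P || R || !V) — !V is true.
  15. (P || S || !V) — !V is true.
  16. (T || V || !P) — !P is true.
  17. (!T || V || S) — !T is true.
  18. (!S || !T || V) — !T is true.
  19. (!V || !U || S) — !V is true.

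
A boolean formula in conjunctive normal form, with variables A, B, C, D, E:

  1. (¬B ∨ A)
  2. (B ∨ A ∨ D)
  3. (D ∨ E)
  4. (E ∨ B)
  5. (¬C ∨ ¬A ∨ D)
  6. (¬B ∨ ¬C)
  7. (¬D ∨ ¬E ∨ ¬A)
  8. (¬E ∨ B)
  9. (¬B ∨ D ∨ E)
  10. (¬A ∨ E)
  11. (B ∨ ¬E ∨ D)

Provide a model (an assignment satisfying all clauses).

A=T, B=T, C=F, D=F, E=T

Pure literal: C appears only negated; assign C = False.
Try A = True.
  then E is forced to True.
  then D is forced to False.
  then B is forced to True.
Check each clause:
  1. (¬B ∨ A) — A is true.
  2. (A ∨ B ∨ D) — A is true.
  3. (D ∨ E) — E is true.
  4. (E ∨ B) — B is true.
  5. (¬A ∨ D ∨ ¬C) — ¬C is true.
  6. (¬B ∨ ¬C) — ¬C is true.
  7. (¬E ∨ ¬D ∨ ¬A) — ¬D is true.
  8. (¬E ∨ B) — B is true.
  9. (E ∨ ¬B ∨ D) — E is true.
  10. (E ∨ ¬A) — E is true.
  11. (D ∨ B ∨ ¬E) — B is true.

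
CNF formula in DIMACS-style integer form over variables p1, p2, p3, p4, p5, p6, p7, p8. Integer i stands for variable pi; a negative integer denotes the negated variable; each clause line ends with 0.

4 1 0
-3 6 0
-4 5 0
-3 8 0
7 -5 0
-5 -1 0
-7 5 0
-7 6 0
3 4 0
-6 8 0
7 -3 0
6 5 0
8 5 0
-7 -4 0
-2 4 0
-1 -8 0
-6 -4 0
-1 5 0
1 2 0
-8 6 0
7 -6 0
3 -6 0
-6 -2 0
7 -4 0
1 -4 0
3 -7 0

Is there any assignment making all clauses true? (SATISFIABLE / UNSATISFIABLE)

p6 = True:
  propagation gives p8=True, p1=False, p4=True; an empty clause results — contradiction.
p6 = False:
  propagation gives p3=False, p7=False, p5=False; an empty clause results — contradiction.
Every branch closes, so no satisfying assignment exists.

UNSATISFIABLE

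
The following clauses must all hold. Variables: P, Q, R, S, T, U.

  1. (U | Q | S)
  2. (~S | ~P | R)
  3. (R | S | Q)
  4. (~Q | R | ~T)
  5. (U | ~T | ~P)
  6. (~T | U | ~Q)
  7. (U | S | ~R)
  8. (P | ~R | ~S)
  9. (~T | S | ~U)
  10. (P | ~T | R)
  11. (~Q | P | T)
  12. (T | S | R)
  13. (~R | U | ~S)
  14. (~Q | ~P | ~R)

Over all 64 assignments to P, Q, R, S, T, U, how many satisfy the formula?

6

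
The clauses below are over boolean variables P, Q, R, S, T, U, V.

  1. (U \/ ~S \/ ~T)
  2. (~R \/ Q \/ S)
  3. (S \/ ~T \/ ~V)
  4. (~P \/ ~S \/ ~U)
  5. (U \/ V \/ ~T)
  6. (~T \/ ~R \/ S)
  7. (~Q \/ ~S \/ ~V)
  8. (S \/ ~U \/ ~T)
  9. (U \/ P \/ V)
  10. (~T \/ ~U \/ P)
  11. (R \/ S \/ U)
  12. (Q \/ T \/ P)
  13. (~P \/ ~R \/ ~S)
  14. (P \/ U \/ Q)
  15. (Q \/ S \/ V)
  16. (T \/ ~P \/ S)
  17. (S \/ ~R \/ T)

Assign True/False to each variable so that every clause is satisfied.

P = False  Q = True  R = False  S = False  T = False  U = True  V = False

Check each clause:
  1. (U \/ ~S \/ ~T) — ~T is true.
  2. (Q \/ S \/ ~R) — Q is true.
  3. (~T \/ S \/ ~V) — ~V is true.
  4. (~S \/ ~P \/ ~U) — ~S is true.
  5. (V \/ U \/ ~T) — ~T is true.
  6. (S \/ ~R \/ ~T) — ~T is true.
  7. (~S \/ ~Q \/ ~V) — ~V is true.
  8. (~T \/ ~U \/ S) — ~T is true.
  9. (V \/ U \/ P) — U is true.
  10. (~U \/ ~T \/ P) — ~T is true.
  11. (U \/ R \/ S) — U is true.
  12. (T \/ Q \/ P) — Q is true.
  13. (~S \/ ~P \/ ~R) — ~S is true.
  14. (U \/ Q \/ P) — Q is true.
  15. (V \/ Q \/ S) — Q is true.
  16. (T \/ ~P \/ S) — ~P is true.
  17. (~R \/ S \/ T) — ~R is true.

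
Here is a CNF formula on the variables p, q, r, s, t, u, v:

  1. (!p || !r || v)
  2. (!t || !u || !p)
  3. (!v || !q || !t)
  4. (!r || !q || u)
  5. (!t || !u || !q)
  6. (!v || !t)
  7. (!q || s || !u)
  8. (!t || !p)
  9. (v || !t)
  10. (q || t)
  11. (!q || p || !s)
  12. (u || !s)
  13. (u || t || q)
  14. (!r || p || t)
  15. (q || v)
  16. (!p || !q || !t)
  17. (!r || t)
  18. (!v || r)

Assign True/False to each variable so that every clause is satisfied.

p=True, q=True, r=False, s=True, t=False, u=True, v=False

Check each clause:
  1. (v || !r || !p) — !r is true.
  2. (!t || !p || !u) — !t is true.
  3. (!q || !t || !v) — !v is true.
  4. (u || !q || !r) — !r is true.
  5. (!u || !t || !q) — !t is true.
  6. (!v || !t) — !v is true.
  7. (!q || !u || s) — s is true.
  8. (!t || !p) — !t is true.
  9. (!t || v) — !t is true.
  10. (t || q) — q is true.
  11. (!q || p || !s) — p is true.
  12. (!s || u) — u is true.
  13. (q || t || u) — q is true.
  14. (!r || p || t) — p is true.
  15. (v || q) — q is true.
  16. (!p || !q || !t) — !t is true.
  17. (t || !r) — !r is true.
  18. (!v || r) — !v is true.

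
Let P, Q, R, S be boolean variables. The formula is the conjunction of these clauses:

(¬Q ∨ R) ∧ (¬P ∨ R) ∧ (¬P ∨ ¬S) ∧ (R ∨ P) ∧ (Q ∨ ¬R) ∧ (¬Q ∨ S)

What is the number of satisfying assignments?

1

Satisfying assignments:
  P=F Q=T R=T S=T
That's 1 in total.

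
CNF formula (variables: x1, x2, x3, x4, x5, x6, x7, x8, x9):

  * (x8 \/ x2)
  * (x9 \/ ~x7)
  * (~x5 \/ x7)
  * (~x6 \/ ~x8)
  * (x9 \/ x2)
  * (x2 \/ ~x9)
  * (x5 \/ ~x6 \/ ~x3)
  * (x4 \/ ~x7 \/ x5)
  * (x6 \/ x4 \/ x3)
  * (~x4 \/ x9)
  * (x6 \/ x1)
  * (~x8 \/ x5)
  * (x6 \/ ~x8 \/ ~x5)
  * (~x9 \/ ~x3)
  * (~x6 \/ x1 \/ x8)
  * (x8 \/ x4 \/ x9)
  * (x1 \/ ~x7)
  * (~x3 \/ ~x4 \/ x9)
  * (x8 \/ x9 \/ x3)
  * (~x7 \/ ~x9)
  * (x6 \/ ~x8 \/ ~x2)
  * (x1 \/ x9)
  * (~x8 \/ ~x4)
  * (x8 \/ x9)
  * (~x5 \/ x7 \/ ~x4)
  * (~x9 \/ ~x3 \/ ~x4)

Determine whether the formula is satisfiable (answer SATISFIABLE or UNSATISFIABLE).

SATISFIABLE

Pure literal: x1 appears only positively; assign x1 = True.
Branch on x2: take x2 = True.
Set x3 = False and propagate.
The remaining clauses are satisfied by x4 = False, x5 = False, x6 = True, x7 = False, x8 = False, x9 = True.
Every clause has at least one true literal under this assignment.
So x1=True, x2=True, x3=False, x4=False, x5=False, x6=True, x7=False, x8=False, x9=True is a satisfying assignment.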